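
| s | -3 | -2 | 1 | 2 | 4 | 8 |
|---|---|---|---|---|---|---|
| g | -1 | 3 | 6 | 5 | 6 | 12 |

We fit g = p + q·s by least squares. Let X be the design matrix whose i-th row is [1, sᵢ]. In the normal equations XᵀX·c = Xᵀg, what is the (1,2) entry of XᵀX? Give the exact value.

10

Row 1 ↔ basis 1, column 2 ↔ basis s, so (XᵀX)_{1,2} = Σᵢ s = (1)·(-3) + (1)·(-2) + (1)·(1) + (1)·(2) + (1)·(4) + (1)·(8) = 10.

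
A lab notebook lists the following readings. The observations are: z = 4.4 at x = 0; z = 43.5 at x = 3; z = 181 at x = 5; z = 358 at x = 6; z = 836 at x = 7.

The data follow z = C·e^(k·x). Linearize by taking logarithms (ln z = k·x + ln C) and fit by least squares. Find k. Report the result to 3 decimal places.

k = 0.741

Let Y = ln z. Fitting Y = k·x + ln C by least squares:
AᵀA = [[119.0000, 21.0000]; [21.0000, 5]], rhs = [119.6944, 23.0620]ᵀ  (here Σx = 21.0000, Σ(x)² = 119.0000, Σln z = 23.0620, Σx·ln z = 119.6944).
Slope k = (n·Σx·ln z − Σx·Σln z)/(n·Σ(x)² − (Σx)²) = (5·119.6944 − 21.0000·23.0620)/154.0000 = 0.74136; ln C = (Σln z − k·Σx)/n = 1.49870.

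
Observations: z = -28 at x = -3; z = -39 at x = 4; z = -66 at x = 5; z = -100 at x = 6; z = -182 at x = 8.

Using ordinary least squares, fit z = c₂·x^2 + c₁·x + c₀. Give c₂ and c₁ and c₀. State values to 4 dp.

c₂ = -3.0924, c₁ = 1.4113, c₀ = 4.1263

Sums needed: Σx^2·x^2 = 6354, Σx^2·x = 890, Σx^2 = 150, Σx·x = 150, Σx = 20, Σ1 = 5.
For Mᵀz: Σx^2·z = -17774, Σx·z = -2458, Σz = -415.
Normal equations: [[6354, 890, 150]; [890, 150, 20]; [150, 20, 5]]·[c₂, c₁, c₀]ᵀ = [-17774, -2458, -415]ᵀ.
Row-reducing yields c₂ = -7063/2284, c₁ = 16117/11420, c₀ = 23561/5710.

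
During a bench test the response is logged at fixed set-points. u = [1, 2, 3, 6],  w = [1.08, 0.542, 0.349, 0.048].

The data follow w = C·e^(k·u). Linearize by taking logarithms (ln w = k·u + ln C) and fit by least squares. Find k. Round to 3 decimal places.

Let Y = ln w. Fitting Y = k·u + ln C by least squares:
AᵀA = [[50.0000, 12.0000]; [12.0000, 4]], rhs = [-22.5254, -4.6248]ᵀ  (here Σu = 12.0000, Σ(u)² = 50.0000, Σln w = -4.6248, Σu·ln w = -22.5254).
Solving (det = 56.0000): k = -0.61794, ln C = 0.69761.

k = -0.618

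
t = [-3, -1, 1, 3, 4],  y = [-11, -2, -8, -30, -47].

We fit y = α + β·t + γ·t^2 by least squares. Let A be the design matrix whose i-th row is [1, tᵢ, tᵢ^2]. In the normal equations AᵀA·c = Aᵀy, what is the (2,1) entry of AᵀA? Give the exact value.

4

Row 2 ↔ basis t, column 1 ↔ basis 1, so (AᵀA)_{2,1} = Σᵢ t = (-3)·(1) + (-1)·(1) + (1)·(1) + (3)·(1) + (4)·(1) = 4.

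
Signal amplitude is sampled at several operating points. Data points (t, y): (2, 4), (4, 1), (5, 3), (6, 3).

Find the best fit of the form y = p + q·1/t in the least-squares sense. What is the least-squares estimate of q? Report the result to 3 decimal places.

q = 4.073

Normal-equation sums: Σ1 = 4, Σ1/t = 67/60, Σ1/t·1/t = 1369/3600.
And Σy = 11, Σ1/t·y = 67/20.
XᵀX·[p, q]ᵀ = Xᵀy becomes [[4, 67/60]; [67/60, 1369/3600]]·[p, q]ᵀ = [11, 67/20]ᵀ.
Eliminating q: (1369/3600)·(row 1) − (67/60)·(row 2) gives (329/1200)·p = (1369/3600)·11 − (67/60)·(67/20) = 199/450, so p = 1592/987.
Then q = ((67/20) − (67/60)·(1592/987))/(1369/3600) = 1340/329.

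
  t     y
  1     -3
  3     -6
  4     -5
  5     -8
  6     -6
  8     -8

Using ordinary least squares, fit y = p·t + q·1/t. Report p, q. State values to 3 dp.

p = -1.095, q = -2.609

Setting ∂/∂p … = 0 gives: 151·p + 6·q = -181;  6·p + (18101/14400)·q = -197/20.
(Σt·t = 151, Σt·1/t = 6, Σ1/t·1/t = 18101/14400, Σt·y = -181, Σ1/t·y = -197/20.)
Determinant 151·(18101/14400) − 6² = 2214851/14400.
p = ((-181)·(18101/14400) − 6·(-197/20))/(2214851/14400) = -2425241/2214851; q = (151·(-197/20) − 6·(-181))/(2214851/14400) = -5779440/2214851.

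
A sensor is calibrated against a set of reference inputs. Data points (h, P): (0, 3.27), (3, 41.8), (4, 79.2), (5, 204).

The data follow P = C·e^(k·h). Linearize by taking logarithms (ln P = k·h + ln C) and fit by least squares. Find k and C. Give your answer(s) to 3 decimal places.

k = 0.818, C = 3.312

With ln Pᵢ as the transformed response and hᵢ as the regressor:
Σh = 12.0000, Σ(h)² = 50.0000, Σln P = 14.6078, Σh·ln P = 55.2772.
Equations: 50.0000·k + 12.0000·ln C = 55.2772;  12.0000·k + 4·ln C = 14.6078.
Δ = 50.0000·4 − (12.0000)² = 56.0000; k = (55.2772·4 − 12.0000·14.6078)/56.0000 = 0.81813, ln C = (50.0000·14.6078 − 12.0000·55.2772)/56.0000 = 1.19755, so C = exp(1.19755) = 3.31199.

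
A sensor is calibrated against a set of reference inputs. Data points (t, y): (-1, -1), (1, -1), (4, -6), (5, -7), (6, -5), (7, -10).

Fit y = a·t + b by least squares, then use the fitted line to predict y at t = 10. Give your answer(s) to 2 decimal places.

ŷ = -11.56

With design matrix A, AᵀA = [[128, 22]; [22, 6]] and Aᵀy = [-159, -30]ᵀ.
Eliminating b: 6·(row 1) − 22·(row 2) gives 284·a = 6·(-159) − 22·(-30) = -294, so a = -147/142.
Then b = ((-30) − 22·(-147/142))/6 = -171/142.
At t = 10: ŷ = (-147/142)·(10) + (-171/142)·(1) = -1641/142.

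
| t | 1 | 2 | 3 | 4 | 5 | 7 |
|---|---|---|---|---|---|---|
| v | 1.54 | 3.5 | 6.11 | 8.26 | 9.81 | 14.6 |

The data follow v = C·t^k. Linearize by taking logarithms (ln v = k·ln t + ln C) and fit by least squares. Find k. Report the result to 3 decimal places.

Linearized form: ln v = k·ln t + ln C. From the 6 transformed points,
Σln t = 6.7334, Σ(ln t)² = 9.9861, Σln v = 10.5703, Σln t·ln v = 14.6758.
Normal system: [[9.9861, 6.7334]; [6.7334, 6]]·[k, ln C]ᵀ = [14.6758, 10.5703]ᵀ.
Slope k = (n·Σln t·ln v − Σln t·Σln v)/(n·Σ(ln t)² − (Σln t)²) = (6·14.6758 − 6.7334·10.5703)/14.5777 = 1.15799; ln C = (Σln v − k·Σln t)/n = 0.46219.

k = 1.158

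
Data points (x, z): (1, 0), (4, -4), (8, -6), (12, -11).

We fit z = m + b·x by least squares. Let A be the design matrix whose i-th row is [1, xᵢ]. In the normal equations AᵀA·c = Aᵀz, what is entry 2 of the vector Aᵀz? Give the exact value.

Entry 2 ↔ basis x, so (Aᵀz)_{2} = Σᵢ (x)·zᵢ = (1)·(0) + (4)·(-4) + (8)·(-6) + (12)·(-11) = -196.

-196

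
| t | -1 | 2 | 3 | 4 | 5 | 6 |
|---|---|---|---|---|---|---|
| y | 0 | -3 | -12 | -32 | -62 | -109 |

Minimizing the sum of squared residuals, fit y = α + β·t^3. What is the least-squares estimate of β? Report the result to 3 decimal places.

β = -0.506

Setting ∂/∂α … = 0 gives: 6·α + 439·β = -218;  439·α + 67171·β = -33690.
Δ = 6·67171 − 439² = 210305.
α = ((-218)·67171 − 439·(-33690))/210305 = 146632/210305; β = (6·(-33690) − 439·(-218))/210305 = -106438/210305.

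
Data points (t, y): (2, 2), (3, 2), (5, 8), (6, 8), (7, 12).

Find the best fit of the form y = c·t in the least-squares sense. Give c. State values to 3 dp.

Compute the Gram sums: Σt·t = 123.
Right-hand side: Σt·y = 182.
Normal equations: [[123]]·[c]ᵀ = [182]ᵀ.
Hence c = 182 / 123 ≈ 1.47967.

c = 1.480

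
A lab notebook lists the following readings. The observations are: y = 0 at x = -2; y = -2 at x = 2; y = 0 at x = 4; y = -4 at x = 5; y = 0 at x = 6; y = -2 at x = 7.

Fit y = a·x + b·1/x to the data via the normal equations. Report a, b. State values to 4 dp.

a = -0.2385, b = -1.0057

Normal-equation sums: Σx·x = 134, Σx·1/x = 6, Σ1/x·1/x = 114781/176400.
Moment sums: Σx·y = -38, Σ1/x·y = -73/35.
Normal equations: [[134, 6]; [6, 114781/176400]]·[a, b]ᵀ = [-38, -73/35]ᵀ.
Δ = 134·(114781/176400) − 6² = 4515127/88200.
a = ((-38)·(114781/176400) − 6·(-73/35))/(4515127/88200) = -1077079/4515127; b = (134·(-73/35) − 6·(-38))/(4515127/88200) = -4541040/4515127.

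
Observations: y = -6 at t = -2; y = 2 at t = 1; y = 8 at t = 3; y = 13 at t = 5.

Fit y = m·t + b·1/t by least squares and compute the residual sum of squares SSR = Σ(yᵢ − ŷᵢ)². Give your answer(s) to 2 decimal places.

SSR = 0.89

Sums needed: Σt·t = 39, Σt·1/t = 4, Σ1/t·1/t = 1261/900.
Moment sums: Σt·y = 103, Σ1/t·y = 154/15.
MᵀM·[m, b]ᵀ = Mᵀy becomes [[39, 4]; [4, 1261/900]]·[m, b]ᵀ = [103, 154/15]ᵀ.
Eliminating b: (1261/900)·(row 1) − 4·(row 2) gives (11593/300)·m = (1261/900)·103 − 4·(154/15) = 92923/900, so m = 92923/34779.
Then b = ((154/15) − 4·(92923/34779))/(1261/900) = -3480/11593.
Residuals: -28048/34779, -12925/34779, 981/11593, -10400/34779; SSR = 30782/34779.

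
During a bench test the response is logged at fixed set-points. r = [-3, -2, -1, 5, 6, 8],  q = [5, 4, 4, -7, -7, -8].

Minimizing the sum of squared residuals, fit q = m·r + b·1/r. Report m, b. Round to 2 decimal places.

m = -1.06, b = -3.36

Entries of AᵀA: Σr·r = 139, Σr·1/r = 6, Σ1/r·1/r = 20801/14400.
And Σr·q = -168, Σ1/r·q = -337/30.
Δ = 139·(20801/14400) − 6² = 2372939/14400.
m = ((-168)·(20801/14400) − 6·(-337/30))/(2372939/14400) = -2524008/2372939; b = (139·(-337/30) − 6·(-168))/(2372939/14400) = -7969440/2372939.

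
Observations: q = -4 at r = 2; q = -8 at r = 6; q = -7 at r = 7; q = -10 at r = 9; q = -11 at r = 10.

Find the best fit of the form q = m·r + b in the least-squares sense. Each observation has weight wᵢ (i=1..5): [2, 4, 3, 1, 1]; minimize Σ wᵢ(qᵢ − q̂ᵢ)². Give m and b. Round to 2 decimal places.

m = -0.81, b = -2.47

Setting ∂/∂m … = 0 gives: 480·m + 68·b = -555;  68·m + 11·b = -82.
(Σwᵢ·r·r = 480, Σwᵢ·r = 68, Σwᵢ·1 = 11, Σwᵢ·r·q = -555, Σwᵢ·q = -82.)
Δ = 480·11 − 68² = 656.
m = ((-555)·11 − 68·(-82))/656 = -529/656; b = (480·(-82) − 68·(-555))/656 = -405/164.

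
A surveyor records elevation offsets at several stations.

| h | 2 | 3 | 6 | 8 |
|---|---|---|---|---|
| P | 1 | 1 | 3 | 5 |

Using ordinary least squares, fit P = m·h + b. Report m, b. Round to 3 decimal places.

Entries of MᵀM: Σh·h = 113, Σh = 19, Σ1 = 4.
And Σh·P = 63, ΣP = 10.
MᵀM·[m, b]ᵀ = MᵀP becomes [[113, 19]; [19, 4]]·[m, b]ᵀ = [63, 10]ᵀ.
Δ = 113·4 − 19² = 91.
m = (63·4 − 19·10)/91 = 62/91; b = (113·10 − 19·63)/91 = -67/91.

m = 0.681, b = -0.736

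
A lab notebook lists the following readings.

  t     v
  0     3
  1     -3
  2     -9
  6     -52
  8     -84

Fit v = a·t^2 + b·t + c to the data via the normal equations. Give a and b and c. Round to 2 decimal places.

Setting ∂/∂a … = 0 gives: 5409·a + 737·b + 105·c = -7287;  737·a + 105·b + 17·c = -1005;  105·a + 17·b + 5·c = -145.
Inverting the 3×3 Gram matrix, [a, b, c]ᵀ = [-3539/4268, -17805/4268, 2771/1067]ᵀ.

a = -0.83, b = -4.17, c = 2.60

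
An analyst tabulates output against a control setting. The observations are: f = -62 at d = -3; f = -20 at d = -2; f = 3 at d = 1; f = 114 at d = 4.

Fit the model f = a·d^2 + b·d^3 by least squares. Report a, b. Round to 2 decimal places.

Entries of XᵀX: Σd^2·d^2 = 354, Σd^2·d^3 = 750, Σd^3·d^3 = 4890.
For Xᵀf: Σd^2·f = 1189, Σd^3·f = 9133.
XᵀX·[a, b]ᵀ = Xᵀf becomes [[354, 750]; [750, 4890]]·[a, b]ᵀ = [1189, 9133]ᵀ.
Eliminating b: 4890·(row 1) − 750·(row 2) gives 1168560·a = 4890·1189 − 750·9133 = -1035540, so a = -5753/6492.
Then b = (9133 − 750·(-5753/6492))/4890 = 21679/10820.

a = -0.89, b = 2.00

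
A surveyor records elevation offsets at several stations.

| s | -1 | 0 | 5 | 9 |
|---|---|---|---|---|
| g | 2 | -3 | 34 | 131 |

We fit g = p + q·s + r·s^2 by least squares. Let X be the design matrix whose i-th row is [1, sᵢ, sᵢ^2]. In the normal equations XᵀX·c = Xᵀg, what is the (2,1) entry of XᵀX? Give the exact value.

13

Row 2 ↔ basis s, column 1 ↔ basis 1, so (XᵀX)_{2,1} = Σᵢ s = (-1)·(1) + (0)·(1) + (5)·(1) + (9)·(1) = 13.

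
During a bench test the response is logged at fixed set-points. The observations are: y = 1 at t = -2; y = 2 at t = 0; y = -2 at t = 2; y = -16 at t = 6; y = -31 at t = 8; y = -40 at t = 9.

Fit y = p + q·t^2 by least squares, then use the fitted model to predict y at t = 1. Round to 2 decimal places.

ŷ = 1.32

With design matrix A, AᵀA = [[6, 189]; [189, 11985]] and Aᵀy = [-86, -5804]ᵀ.
det = 6·11985 − 189² = 36189.
p = ((-86)·11985 − 189·(-5804))/36189 = 22082/12063; q = (6·(-5804) − 189·(-86))/36189 = -6190/12063.
At t = 1: ŷ = (22082/12063)·(1) + (-6190/12063)·(1) = 15892/12063.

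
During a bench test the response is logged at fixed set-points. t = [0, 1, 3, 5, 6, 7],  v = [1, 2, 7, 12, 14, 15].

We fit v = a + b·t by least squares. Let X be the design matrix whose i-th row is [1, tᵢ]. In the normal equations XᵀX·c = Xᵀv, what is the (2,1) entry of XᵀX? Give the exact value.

Row 2 ↔ basis t, column 1 ↔ basis 1, so (XᵀX)_{2,1} = Σᵢ t = (0)·(1) + (1)·(1) + (3)·(1) + (5)·(1) + (6)·(1) + (7)·(1) = 22.

22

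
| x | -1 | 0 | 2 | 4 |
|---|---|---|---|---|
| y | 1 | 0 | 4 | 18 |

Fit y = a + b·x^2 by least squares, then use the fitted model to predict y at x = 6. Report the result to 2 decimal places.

ŷ = 40.56

Normal-equation sums: Σ1 = 4, Σx^2 = 21, Σx^2·x^2 = 273.
For Mᵀy: Σy = 23, Σx^2·y = 305.
Normal equations: [[4, 21]; [21, 273]]·[a, b]ᵀ = [23, 305]ᵀ.
Eliminating b: 273·(row 1) − 21·(row 2) gives 651·a = 273·23 − 21·305 = -126, so a = -6/31.
Then b = (305 − 21·(-6/31))/273 = 737/651.
At x = 6: ŷ = (-6/31)·(1) + (737/651)·(36) = 8802/217.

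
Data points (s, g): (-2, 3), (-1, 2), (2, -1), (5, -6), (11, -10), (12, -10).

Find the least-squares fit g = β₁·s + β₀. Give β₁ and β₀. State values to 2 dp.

Setting ∂/∂β₁ … = 0 gives: 299·β₁ + 27·β₀ = -270;  27·β₁ + 6·β₀ = -22.
Determinant 299·6 − 27² = 1065.
β₁ = ((-270)·6 − 27·(-22))/1065 = -342/355; β₀ = (299·(-22) − 27·(-270))/1065 = 712/1065.

β₁ = -0.96, β₀ = 0.67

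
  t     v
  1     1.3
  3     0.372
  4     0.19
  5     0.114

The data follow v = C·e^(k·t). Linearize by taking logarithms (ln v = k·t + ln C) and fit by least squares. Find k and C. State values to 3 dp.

k = -0.616, C = 2.368

Taking logs, ln v = k·t + ln C, so regress ln v on t.
AᵀA = [[51.0000, 13.0000]; [13.0000, 4]], rhs = [-20.2049, -4.5588]ᵀ  (here Σt = 13.0000, Σ(t)² = 51.0000, Σln v = -4.5588, Σt·ln v = -20.2049).
Δ = 51.0000·4 − (13.0000)² = 35.0000; k = (-20.2049·4 − 13.0000·-4.5588)/35.0000 = -0.61587, ln C = (51.0000·-4.5588 − 13.0000·-20.2049)/35.0000 = 0.86189, so C = exp(0.86189) = 2.36762.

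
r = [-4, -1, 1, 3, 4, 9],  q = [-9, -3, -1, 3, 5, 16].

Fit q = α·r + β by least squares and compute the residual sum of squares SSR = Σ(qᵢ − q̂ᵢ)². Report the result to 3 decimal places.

SSR = 3.623

MᵀM·[α, β]ᵀ = Mᵀq reads: 124·α + 12·β = 211;  12·α + 6·β = 11.
Δ = 124·6 − 12² = 600.
α = (211·6 − 12·11)/600 = 189/100; β = (124·11 − 12·211)/600 = -146/75.
Residuals: 38/75, 251/300, -283/300, -217/300, -46/75, 281/300; SSR = 1087/300.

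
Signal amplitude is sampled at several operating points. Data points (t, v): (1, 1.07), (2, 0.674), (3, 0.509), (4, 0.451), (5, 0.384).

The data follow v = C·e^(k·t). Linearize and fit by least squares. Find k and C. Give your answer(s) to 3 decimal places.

Linearized form: ln v = k·t + ln C. From the 5 transformed points,
Sums: Σt = 15.0000, Σ(t)² = 55.0000, Σln v = -2.7556, Σt·ln v = -10.7180.
Normal system: [[55.0000, 15.0000]; [15.0000, 5]]·[k, ln C]ᵀ = [-10.7180, -2.7556]ᵀ.
Δ = 55.0000·5 − (15.0000)² = 50.0000; k = (-10.7180·5 − 15.0000·-2.7556)/50.0000 = -0.24513, ln C = (55.0000·-2.7556 − 15.0000·-10.7180)/50.0000 = 0.18428, so C = exp(0.18428) = 1.20235.

k = -0.245, C = 1.202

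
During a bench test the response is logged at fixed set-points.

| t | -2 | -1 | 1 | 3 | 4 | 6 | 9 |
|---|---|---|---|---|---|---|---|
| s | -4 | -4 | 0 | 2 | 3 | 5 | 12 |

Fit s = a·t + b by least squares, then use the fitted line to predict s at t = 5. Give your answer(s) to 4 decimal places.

The normal system XᵀX·[a, b]ᵀ = Xᵀs is [[148, 20]; [20, 7]]·[a, b]ᵀ = [168, 14]ᵀ.
Δ = 148·7 − 20² = 636.
a = (168·7 − 20·14)/636 = 224/159; b = (148·14 − 20·168)/636 = -322/159.
At t = 5: ŝ = (224/159)·(5) + (-322/159)·(1) = 266/53.

ŝ = 5.0189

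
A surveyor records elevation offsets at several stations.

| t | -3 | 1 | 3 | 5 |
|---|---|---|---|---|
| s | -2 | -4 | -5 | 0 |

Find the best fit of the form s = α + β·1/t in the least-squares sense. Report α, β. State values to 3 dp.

Forming MᵀM = [[4, 6/5]; [6/5, 284/225]] and Mᵀs = [-11, -5]ᵀ gives MᵀM·[α, β]ᵀ = Mᵀs.
Determinant 4·(284/225) − (6/5)² = 812/225.
α = ((-11)·(284/225) − (6/5)·(-5))/(812/225) = -887/406; β = (4·(-5) − (6/5)·(-11))/(812/225) = -765/406.

α = -2.185, β = -1.884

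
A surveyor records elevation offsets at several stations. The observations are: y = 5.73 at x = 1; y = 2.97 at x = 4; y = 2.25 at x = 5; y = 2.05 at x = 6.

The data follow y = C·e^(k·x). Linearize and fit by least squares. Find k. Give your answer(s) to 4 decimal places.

k = -0.2136

Let Y = ln y. Fitting Y = k·x + ln C by least squares:
Σx = 16.0000, Σ(x)² = 78.0000, Σln y = 4.3630, Σx·ln y = 14.4617.
Normal system: [[78.0000, 16.0000]; [16.0000, 4]]·[k, ln C]ᵀ = [14.4617, 4.3630]ᵀ.
Slope k = (n·Σx·ln y − Σx·Σln y)/(n·Σ(x)² − (Σx)²) = (4·14.4617 − 16.0000·4.3630)/56.0000 = -0.21361; ln C = (Σln y − k·Σx)/n = 1.94520.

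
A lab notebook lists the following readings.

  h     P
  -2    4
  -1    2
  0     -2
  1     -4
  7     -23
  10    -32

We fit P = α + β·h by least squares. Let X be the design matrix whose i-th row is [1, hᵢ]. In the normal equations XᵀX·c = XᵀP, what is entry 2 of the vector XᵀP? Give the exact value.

Entry 2 ↔ basis h, so (XᵀP)_{2} = Σᵢ (h)·Pᵢ = (-2)·(4) + (-1)·(2) + (0)·(-2) + (1)·(-4) + (7)·(-23) + (10)·(-32) = -495.

-495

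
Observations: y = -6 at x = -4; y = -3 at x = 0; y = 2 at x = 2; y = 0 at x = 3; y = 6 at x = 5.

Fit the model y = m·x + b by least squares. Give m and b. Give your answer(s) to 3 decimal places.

m = 1.265, b = -1.718

Sums needed: Σx·x = 54, Σx = 6, Σ1 = 5.
Moment sums: Σx·y = 58, Σy = -1.
AᵀA·[m, b]ᵀ = Aᵀy becomes [[54, 6]; [6, 5]]·[m, b]ᵀ = [58, -1]ᵀ.
det = 54·5 − 6² = 234.
m = (58·5 − 6·(-1))/234 = 148/117; b = (54·(-1) − 6·58)/234 = -67/39.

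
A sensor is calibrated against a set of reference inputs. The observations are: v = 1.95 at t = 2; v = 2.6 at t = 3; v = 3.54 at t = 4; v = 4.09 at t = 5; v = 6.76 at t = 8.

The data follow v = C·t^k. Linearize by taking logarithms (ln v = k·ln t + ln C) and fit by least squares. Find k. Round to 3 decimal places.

k = 0.898

Linearized form: ln v = k·ln t + ln C. From the 5 transformed points,
Σln t = 6.8669, Σ(ln t)² = 10.5236, Σln v = 6.2070, Σln t·ln v = 9.5059.
Normal system: [[10.5236, 6.8669]; [6.8669, 5]]·[k, ln C]ᵀ = [9.5059, 6.2070]ᵀ.
Solving (det = 5.4631): k = 0.89807, ln C = 0.00801.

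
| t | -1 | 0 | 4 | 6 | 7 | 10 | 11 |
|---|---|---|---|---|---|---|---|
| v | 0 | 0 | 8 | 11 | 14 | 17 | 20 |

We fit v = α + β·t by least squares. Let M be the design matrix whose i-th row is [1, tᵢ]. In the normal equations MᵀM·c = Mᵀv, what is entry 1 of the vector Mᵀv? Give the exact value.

70

Entry 1 ↔ basis 1, so (Mᵀv)_{1} = Σᵢ vᵢ = (1)·(0) + (1)·(0) + (1)·(8) + (1)·(11) + (1)·(14) + (1)·(17) + (1)·(20) = 70.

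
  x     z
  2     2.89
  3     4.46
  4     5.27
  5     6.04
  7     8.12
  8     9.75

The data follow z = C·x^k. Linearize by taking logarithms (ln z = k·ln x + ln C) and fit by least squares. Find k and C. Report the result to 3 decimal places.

k = 0.827, C = 1.678

Linearized form: ln z = k·ln x + ln C. From the 6 transformed points,
Σln x = 8.8128, Σ(ln x)² = 14.3101, Σln z = 10.3884, Σln x·ln z = 16.3875.
Equations: 14.3101·k + 8.8128·ln C = 16.3875;  8.8128·k + 6·ln C = 10.3884.
Δ = 14.3101·6 − (8.8128)² = 8.1947; k = (16.3875·6 − 8.8128·10.3884)/8.1947 = 0.82655, ln C = (14.3101·10.3884 − 8.8128·16.3875)/8.1947 = 0.51736, so C = exp(0.51736) = 1.67759.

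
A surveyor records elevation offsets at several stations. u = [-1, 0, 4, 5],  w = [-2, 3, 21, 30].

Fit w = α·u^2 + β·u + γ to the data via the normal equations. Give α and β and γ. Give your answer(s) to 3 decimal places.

α = 0.400, β = 3.477, γ = 1.846

Forming XᵀX = [[882, 188, 42]; [188, 42, 8]; [42, 8, 4]] and Xᵀw = [1084, 236, 52]ᵀ gives XᵀX·[α, β, γ]ᵀ = Xᵀw.
Row-reducing yields α = 2/5, β = 226/65, γ = 24/13.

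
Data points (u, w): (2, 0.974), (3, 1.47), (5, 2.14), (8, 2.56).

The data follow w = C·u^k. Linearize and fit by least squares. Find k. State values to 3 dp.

k = 0.698

Let Y = ln w. Fitting Y = k·ln u + ln C by least squares:
Σln u = 5.4806, Σ(ln u)² = 8.6018, Σln w = 2.0597, Σln u·ln w = 3.5842.
Equations: 8.6018·k + 5.4806·ln C = 3.5842;  5.4806·k + 4·ln C = 2.0597.
Solving (det = 4.3697): k = 0.69753, ln C = -0.44079.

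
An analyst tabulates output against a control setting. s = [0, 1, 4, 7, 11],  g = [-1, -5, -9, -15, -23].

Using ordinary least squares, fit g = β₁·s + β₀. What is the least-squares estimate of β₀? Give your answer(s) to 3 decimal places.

With design matrix M, MᵀM = [[187, 23]; [23, 5]] and Mᵀg = [-399, -53]ᵀ.
Δ = 187·5 − 23² = 406.
β₁ = ((-399)·5 − 23·(-53))/406 = -388/203; β₀ = (187·(-53) − 23·(-399))/406 = -367/203.

β₀ = -1.808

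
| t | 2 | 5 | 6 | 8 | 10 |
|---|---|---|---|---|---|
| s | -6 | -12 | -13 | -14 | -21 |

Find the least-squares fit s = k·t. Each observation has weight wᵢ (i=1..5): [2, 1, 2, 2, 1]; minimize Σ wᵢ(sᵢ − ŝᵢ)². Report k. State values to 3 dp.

k = -2.024

Forming XᵀWX = [[333]] and XᵀWs = [-674]ᵀ gives XᵀWX·[k]ᵀ = XᵀWs.
Hence k = -674 / 333 ≈ -2.02402.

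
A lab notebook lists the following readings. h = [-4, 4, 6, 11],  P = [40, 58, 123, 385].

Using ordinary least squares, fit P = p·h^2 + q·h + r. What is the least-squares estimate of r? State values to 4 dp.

r = 1.9950

With design matrix X, XᵀX = [[16449, 1547, 189]; [1547, 189, 17]; [189, 17, 4]] and XᵀP = [52581, 5045, 606]ᵀ.
Row-reducing yields p = 95918/32465, q = 15132/6493, r = 64767/32465.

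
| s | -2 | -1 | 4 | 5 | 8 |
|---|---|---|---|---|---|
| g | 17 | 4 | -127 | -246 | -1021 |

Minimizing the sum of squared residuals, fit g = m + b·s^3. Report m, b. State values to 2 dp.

m = 1.78, b = -2.00

With design matrix A, AᵀA = [[5, 692]; [692, 281930]] and Aᵀg = [-1373, -561770]ᵀ.
det = 5·281930 − 692² = 930786.
m = ((-1373)·281930 − 692·(-561770))/930786 = 275825/155131; b = (5·(-561770) − 692·(-1373))/930786 = -309789/155131.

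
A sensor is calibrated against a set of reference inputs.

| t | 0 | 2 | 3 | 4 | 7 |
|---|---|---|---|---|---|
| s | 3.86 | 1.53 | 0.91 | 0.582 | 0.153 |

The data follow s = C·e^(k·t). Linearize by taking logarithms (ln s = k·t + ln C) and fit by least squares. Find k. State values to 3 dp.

Taking logs, ln s = k·t + ln C, so regress ln s on t.
Sums: Σt = 16.0000, Σ(t)² = 78.0000, Σln s = -0.7370, Σt·ln s = -14.7388.
Normal system: [[78.0000, 16.0000]; [16.0000, 5]]·[k, ln C]ᵀ = [-14.7388, -0.7370]ᵀ.
Slope k = (n·Σt·ln s − Σt·Σln s)/(n·Σ(t)² − (Σt)²) = (5·-14.7388 − 16.0000·-0.7370)/134.0000 = -0.46196; ln C = (Σln s − k·Σt)/n = 1.33086.

k = -0.462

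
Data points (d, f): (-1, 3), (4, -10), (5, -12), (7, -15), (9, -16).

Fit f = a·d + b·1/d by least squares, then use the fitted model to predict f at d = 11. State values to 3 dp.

f̂ = -22.144

Forming AᵀA = [[172, 5]; [5, 1802329/1587600]] and Aᵀf = [-352, -7447/630]ᵀ gives AᵀA·[a, b]ᵀ = Aᵀf.
det = 172·(1802329/1587600) − 5² = 67577647/396900.
a = ((-352)·(1802329/1587600) − 5·(-7447/630))/(67577647/396900) = -135146902/67577647; b = (172·(-7447/630) − 5·(-352))/(67577647/396900) = -108412920/67577647.
At d = 11: f̂ = (-135146902/67577647)·(11) + (-108412920/67577647)·(1/11) = -1496471642/67577647.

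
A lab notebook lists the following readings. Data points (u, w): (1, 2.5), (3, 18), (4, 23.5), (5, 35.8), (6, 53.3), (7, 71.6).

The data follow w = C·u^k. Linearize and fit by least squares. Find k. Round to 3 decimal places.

k = 1.693

Linearized form: ln w = k·ln u + ln C. From the 6 transformed points,
Σln u = 7.8320, Σ(ln u)² = 12.7160, Σln w = 18.7886, Σln u·ln w = 28.7455.
Equations: 12.7160·k + 7.8320·ln C = 28.7455;  7.8320·k + 6·ln C = 18.7886.
Solving (det = 14.9557): k = 1.69301, ln C = 0.92149.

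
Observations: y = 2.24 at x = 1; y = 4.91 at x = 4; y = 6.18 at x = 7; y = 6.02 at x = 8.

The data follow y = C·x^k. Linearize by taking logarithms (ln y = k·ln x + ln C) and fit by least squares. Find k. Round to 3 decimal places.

k = 0.497

Linearized form: ln y = k·ln x + ln C. From the 4 transformed points,
Σln x = 5.4116, Σ(ln x)² = 10.0325, Σln y = 6.0142, Σln x·ln y = 9.4829.
Normal system: [[10.0325, 5.4116]; [5.4116, 4]]·[k, ln C]ᵀ = [9.4829, 6.0142]ᵀ.
Slope k = (n·Σln x·ln y − Σln x·Σln y)/(n·Σ(ln x)² − (Σln x)²) = (4·9.4829 − 5.4116·6.0142)/10.8439 = 0.49659; ln C = (Σln y − k·Σln x)/n = 0.83169.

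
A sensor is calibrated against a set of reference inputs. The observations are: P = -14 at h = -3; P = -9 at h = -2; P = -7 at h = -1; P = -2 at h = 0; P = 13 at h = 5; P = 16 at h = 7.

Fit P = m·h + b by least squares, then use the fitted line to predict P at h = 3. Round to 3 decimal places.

P̂ = 5.524

With design matrix X, XᵀX = [[88, 6]; [6, 6]] and XᵀP = [244, -3]ᵀ.
Δ = 88·6 − 6² = 492.
m = (244·6 − 6·(-3))/492 = 247/82; b = (88·(-3) − 6·244)/492 = -144/41.
At h = 3: P̂ = (247/82)·(3) + (-144/41)·(1) = 453/82.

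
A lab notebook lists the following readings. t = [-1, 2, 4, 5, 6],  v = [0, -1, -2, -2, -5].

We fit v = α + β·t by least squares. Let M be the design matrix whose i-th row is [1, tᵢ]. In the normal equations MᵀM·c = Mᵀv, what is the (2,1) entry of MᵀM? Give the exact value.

Row 2 ↔ basis t, column 1 ↔ basis 1, so (MᵀM)_{2,1} = Σᵢ t = (-1)·(1) + (2)·(1) + (4)·(1) + (5)·(1) + (6)·(1) = 16.

16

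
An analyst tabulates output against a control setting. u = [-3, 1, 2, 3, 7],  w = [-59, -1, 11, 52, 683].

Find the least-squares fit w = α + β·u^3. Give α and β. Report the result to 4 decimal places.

α = -3.8060, β = 2.0029

Compute the Gram sums: Σ1 = 5, Σu^3 = 352, Σu^3·u^3 = 119172.
For Xᵀw: Σw = 686, Σu^3·w = 237353.
XᵀX·[α, β]ᵀ = Xᵀw becomes [[5, 352]; [352, 119172]]·[α, β]ᵀ = [686, 237353]ᵀ.
Determinant 5·119172 − 352² = 471956.
α = (686·119172 − 352·237353)/471956 = -449066/117989; β = (5·237353 − 352·686)/471956 = 945293/471956.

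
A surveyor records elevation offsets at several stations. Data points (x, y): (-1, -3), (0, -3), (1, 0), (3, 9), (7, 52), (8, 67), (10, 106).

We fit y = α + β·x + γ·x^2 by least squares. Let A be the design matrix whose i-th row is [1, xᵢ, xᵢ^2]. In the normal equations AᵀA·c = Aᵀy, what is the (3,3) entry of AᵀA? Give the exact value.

16580

Row 3 ↔ basis x^2, column 3 ↔ basis x^2, so (AᵀA)_{3,3} = Σᵢ (x^2)·(x^2) = (1)·(1) + (0)·(0) + (1)·(1) + (9)·(9) + (49)·(49) + (64)·(64) + (100)·(100) = 16580.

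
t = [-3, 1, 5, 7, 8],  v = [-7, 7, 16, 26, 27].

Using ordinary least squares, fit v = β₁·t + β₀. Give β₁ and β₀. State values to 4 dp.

Compute the Gram sums: Σt·t = 148, Σt = 18, Σ1 = 5.
For Mᵀv: Σt·v = 506, Σv = 69.
So MᵀM·[β₁, β₀]ᵀ = Mᵀv: [[148, 18]; [18, 5]]·[β₁, β₀]ᵀ = [506, 69]ᵀ.
Δ = 148·5 − 18² = 416.
β₁ = (506·5 − 18·69)/416 = 161/52; β₀ = (148·69 − 18·506)/416 = 69/26.

β₁ = 3.0962, β₀ = 2.6538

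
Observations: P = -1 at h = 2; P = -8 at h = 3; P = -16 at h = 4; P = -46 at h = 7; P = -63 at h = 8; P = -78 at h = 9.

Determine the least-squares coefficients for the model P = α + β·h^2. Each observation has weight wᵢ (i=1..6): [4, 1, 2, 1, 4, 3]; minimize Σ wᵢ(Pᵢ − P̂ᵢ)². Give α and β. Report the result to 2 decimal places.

With design matrix M, MᵀWM = [[15, 605]; [605, 39125]] and MᵀWP = [-576, -37936]ᵀ.
det = 15·39125 − 605² = 220850.
α = ((-576)·39125 − 605·(-37936))/220850 = 41528/22085; β = (15·(-37936) − 605·(-576))/220850 = -22056/22085.

α = 1.88, β = -1.00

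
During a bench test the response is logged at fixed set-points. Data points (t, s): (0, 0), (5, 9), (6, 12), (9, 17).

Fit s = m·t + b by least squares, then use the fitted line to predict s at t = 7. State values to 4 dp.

ŝ = 13.3095

Compute the Gram sums: Σt·t = 142, Σt = 20, Σ1 = 4.
And Σt·s = 270, Σs = 38.
So MᵀM·[m, b]ᵀ = Mᵀs: [[142, 20]; [20, 4]]·[m, b]ᵀ = [270, 38]ᵀ.
Determinant 142·4 − 20² = 168.
m = (270·4 − 20·38)/168 = 40/21; b = (142·38 − 20·270)/168 = -1/42.
At t = 7: ŝ = (40/21)·(7) + (-1/42)·(1) = 559/42.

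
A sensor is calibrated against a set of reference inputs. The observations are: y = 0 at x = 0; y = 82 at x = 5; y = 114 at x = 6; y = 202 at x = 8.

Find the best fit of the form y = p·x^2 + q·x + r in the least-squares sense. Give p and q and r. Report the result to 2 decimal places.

p = 3.00, q = 1.17, r = 0.06

The normal system MᵀM·[p, q, r]ᵀ = Mᵀy is [[6017, 853, 125]; [853, 125, 19]; [125, 19, 4]]·[p, q, r]ᵀ = [19082, 2710, 398]ᵀ.
Row-reducing yields p = 2049/682, q = 797/682, r = 21/341.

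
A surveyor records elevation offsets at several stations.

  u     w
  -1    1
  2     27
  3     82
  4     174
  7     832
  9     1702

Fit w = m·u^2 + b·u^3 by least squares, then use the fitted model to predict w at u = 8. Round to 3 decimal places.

Setting ∂/∂m … = 0 gives: 9316·m + 77154·b = 182261;  77154·m + 653980·b = 1539699.
(Σu^2·u^2 = 9316, Σu^2·u^3 = 77154, Σu^3·u^3 = 653980, Σu^2·w = 182261, Σu^3·w = 1539699.)
Eliminating b: 653980·(row 1) − 77154·(row 2) gives 139737964·m = 653980·182261 − 77154·1539699 = 401112134, so m = 200556067/69868982.
Then b = (1539699 − 77154·(200556067/69868982))/653980 = 140835345/69868982.
At u = 8: ŵ = (200556067/69868982)·(64) + (140835345/69868982)·(512) = 42471642464/34934491.

ŵ = 1215.751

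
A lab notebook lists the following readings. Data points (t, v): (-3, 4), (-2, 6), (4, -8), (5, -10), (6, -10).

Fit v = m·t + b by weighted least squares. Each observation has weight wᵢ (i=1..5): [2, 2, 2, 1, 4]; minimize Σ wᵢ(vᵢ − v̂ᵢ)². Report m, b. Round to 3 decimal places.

Normal-equation sums: Σwᵢ·t·t = 227, Σwᵢ·t = 27, Σwᵢ·1 = 11.
Right-hand side: Σwᵢ·t·v = -402, Σwᵢ·v = -46.
Eliminating b: 11·(row 1) − 27·(row 2) gives 1768·m = 11·(-402) − 27·(-46) = -3180, so m = -795/442.
Then b = ((-46) − 27·(-795/442))/11 = 103/442.

m = -1.799, b = 0.233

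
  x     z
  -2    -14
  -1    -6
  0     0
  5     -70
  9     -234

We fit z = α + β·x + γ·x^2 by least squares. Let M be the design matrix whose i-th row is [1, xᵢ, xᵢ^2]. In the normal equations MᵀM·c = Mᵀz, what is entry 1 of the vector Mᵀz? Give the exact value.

Entry 1 ↔ basis 1, so (Mᵀz)_{1} = Σᵢ zᵢ = (1)·(-14) + (1)·(-6) + (1)·(0) + (1)·(-70) + (1)·(-234) = -324.

-324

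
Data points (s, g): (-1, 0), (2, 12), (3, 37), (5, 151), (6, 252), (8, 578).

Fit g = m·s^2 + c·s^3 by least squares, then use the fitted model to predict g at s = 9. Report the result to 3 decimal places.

Compute the Gram sums: Σs^2·s^2 = 6115, Σs^2·s^3 = 43943, Σs^3·s^3 = 325219.
And Σs^2·g = 50220, Σs^3·g = 370338.
Determinant 6115·325219 − 43943² = 57726936.
m = (50220·325219 − 43943·370338)/57726936 = 9789241/9621156; c = (6115·370338 − 43943·50220)/57726936 = 9633235/9621156.
At s = 9: ĝ = (9789241/9621156)·(81) + (9633235/9621156)·(729) = 651296403/801763.

ĝ = 812.330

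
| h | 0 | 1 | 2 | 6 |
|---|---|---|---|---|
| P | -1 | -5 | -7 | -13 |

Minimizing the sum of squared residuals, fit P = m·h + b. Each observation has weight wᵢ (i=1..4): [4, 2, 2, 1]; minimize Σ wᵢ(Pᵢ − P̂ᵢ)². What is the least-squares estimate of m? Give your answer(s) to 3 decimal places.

m = -2.044

The normal system XᵀWX·[m, b]ᵀ = XᵀWP is [[46, 12]; [12, 9]]·[m, b]ᵀ = [-116, -41]ᵀ.
Δ = 46·9 − 12² = 270.
m = ((-116)·9 − 12·(-41))/270 = -92/45; b = (46·(-41) − 12·(-116))/270 = -247/135.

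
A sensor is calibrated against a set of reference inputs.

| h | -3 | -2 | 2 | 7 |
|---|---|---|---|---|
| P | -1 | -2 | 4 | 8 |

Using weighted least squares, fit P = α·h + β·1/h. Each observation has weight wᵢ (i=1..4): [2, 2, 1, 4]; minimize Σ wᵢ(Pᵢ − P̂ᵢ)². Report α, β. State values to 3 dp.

Normal-equation sums: Σwᵢ·h·h = 226, Σwᵢ·h·1/h = 9, Σwᵢ·1/h·1/h = 1859/1764.
And Σwᵢ·h·P = 246, Σwᵢ·1/h·P = 194/21.
Eliminating β: (1859/1764)·(row 1) − 9·(row 2) gives (138625/882)·α = (1859/1764)·246 − 9·(194/21) = 51775/294, so α = 6213/5545.
Then β = ((194/21) − 9·(6213/5545))/(1859/1764) = -4452/5545.

α = 1.120, β = -0.803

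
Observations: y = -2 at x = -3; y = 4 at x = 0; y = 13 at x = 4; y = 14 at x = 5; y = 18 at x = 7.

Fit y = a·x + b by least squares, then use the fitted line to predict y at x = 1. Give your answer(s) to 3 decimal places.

The normal equations are: 99·a + 13·b = 254;  13·a + 5·b = 47.
(Σx·x = 99, Σx = 13, Σ1 = 5, Σx·y = 254, Σy = 47.)
Determinant 99·5 − 13² = 326.
a = (254·5 − 13·47)/326 = 659/326; b = (99·47 − 13·254)/326 = 1351/326.
At x = 1: ŷ = (659/326)·(1) + (1351/326)·(1) = 1005/163.

ŷ = 6.166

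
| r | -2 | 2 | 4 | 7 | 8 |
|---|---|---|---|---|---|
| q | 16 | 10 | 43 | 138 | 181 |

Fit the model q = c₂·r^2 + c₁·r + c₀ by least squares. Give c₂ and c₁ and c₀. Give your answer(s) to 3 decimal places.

c₂ = 3.002, c₁ = -1.485, c₀ = 0.999

Setting ∂/∂c₂ … = 0 gives: 6785·c₂ + 919·c₁ + 137·c₀ = 19138;  919·c₂ + 137·c₁ + 19·c₀ = 2574;  137·c₂ + 19·c₁ + 5·c₀ = 388.
Solving the 3×3 system (Gaussian elimination) gives c₂ = 23575/7854, c₁ = -3889/2618, c₀ = 3925/3927.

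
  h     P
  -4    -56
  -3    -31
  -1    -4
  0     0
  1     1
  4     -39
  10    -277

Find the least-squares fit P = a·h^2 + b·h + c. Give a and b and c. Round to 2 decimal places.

a = -2.99, b = 2.07, c = 0.97

From the data, Σh^2·h^2 = 10595, Σh^2·h = 973, Σh^2 = 143, Σh·h = 143, Σh = 7, Σ1 = 7.
Right-hand side: Σh^2·P = -29502, Σh·P = -2604, ΣP = -406.
XᵀX·[a, b, c]ᵀ = XᵀP becomes [[10595, 973, 143]; [973, 143, 7]; [143, 7, 7]]·[a, b, c]ᵀ = [-29502, -2604, -406]ᵀ.
Row-reducing yields a = -618303/206923, b = 429226/206923, c = 200287/206923.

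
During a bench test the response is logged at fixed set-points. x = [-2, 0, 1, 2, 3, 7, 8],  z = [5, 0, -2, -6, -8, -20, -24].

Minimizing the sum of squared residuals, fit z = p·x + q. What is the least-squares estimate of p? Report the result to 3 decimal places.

The normal system AᵀA·[p, q]ᵀ = Aᵀz is [[131, 19]; [19, 7]]·[p, q]ᵀ = [-380, -55]ᵀ.
Eliminating q: 7·(row 1) − 19·(row 2) gives 556·p = 7·(-380) − 19·(-55) = -1615, so p = -1615/556.
Then q = ((-55) − 19·(-1615/556))/7 = 15/556.

p = -2.905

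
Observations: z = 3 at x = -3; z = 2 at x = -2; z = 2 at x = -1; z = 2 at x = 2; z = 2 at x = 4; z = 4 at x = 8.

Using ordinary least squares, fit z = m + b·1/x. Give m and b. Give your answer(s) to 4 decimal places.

AᵀA·[m, b]ᵀ = Aᵀz reads: 6·m + (-23/24)·b = 15;  (-23/24)·m + (973/576)·b = -2.
Δ = 6·(973/576) − (-23/24)² = 5309/576.
m = (15·(973/576) − (-23/24)·(-2))/(5309/576) = 13491/5309; b = (6·(-2) − (-23/24)·15)/(5309/576) = 1368/5309.

m = 2.5412, b = 0.2577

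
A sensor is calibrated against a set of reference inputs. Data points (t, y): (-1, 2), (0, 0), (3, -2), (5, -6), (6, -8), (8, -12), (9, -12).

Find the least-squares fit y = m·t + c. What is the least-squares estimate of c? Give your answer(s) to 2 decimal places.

c = 0.80

Sums needed: Σt·t = 216, Σt = 30, Σ1 = 7.
Right-hand side: Σt·y = -290, Σy = -38.
Eliminating c: 7·(row 1) − 30·(row 2) gives 612·m = 7·(-290) − 30·(-38) = -890, so m = -445/306.
Then c = ((-38) − 30·(-445/306))/7 = 41/51.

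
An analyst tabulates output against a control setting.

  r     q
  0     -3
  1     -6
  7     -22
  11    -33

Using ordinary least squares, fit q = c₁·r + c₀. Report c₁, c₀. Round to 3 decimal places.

c₁ = -2.712, c₀ = -3.118

Compute the Gram sums: Σr·r = 171, Σr = 19, Σ1 = 4.
Moment sums: Σr·q = -523, Σq = -64.
XᵀX·[c₁, c₀]ᵀ = Xᵀq becomes [[171, 19]; [19, 4]]·[c₁, c₀]ᵀ = [-523, -64]ᵀ.
Eliminating c₀: 4·(row 1) − 19·(row 2) gives 323·c₁ = 4·(-523) − 19·(-64) = -876, so c₁ = -876/323.
Then c₀ = ((-64) − 19·(-876/323))/4 = -53/17.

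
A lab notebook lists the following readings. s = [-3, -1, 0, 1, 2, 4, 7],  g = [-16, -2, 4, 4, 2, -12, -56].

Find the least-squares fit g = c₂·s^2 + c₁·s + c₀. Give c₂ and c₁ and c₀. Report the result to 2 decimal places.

Setting ∂/∂c₂ … = 0 gives: 2756·c₂ + 388·c₁ + 80·c₀ = -3070;  388·c₂ + 80·c₁ + 10·c₀ = -382;  80·c₂ + 10·c₁ + 7·c₀ = -76.
Solving the 3×3 system (Gaussian elimination) gives c₂ = -7637/5043, c₁ = 21653/10086, c₀ = 5687/1681.

c₂ = -1.51, c₁ = 2.15, c₀ = 3.38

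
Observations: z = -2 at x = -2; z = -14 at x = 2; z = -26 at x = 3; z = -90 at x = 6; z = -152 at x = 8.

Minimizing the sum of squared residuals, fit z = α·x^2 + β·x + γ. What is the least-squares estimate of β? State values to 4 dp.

Normal-equation sums: Σx^2·x^2 = 5505, Σx^2·x = 755, Σx^2 = 117, Σx·x = 117, Σx = 17, Σ1 = 5.
And Σx^2·z = -13266, Σx·z = -1858, Σz = -284.
Normal equations: [[5505, 755, 117]; [755, 117, 17]; [117, 17, 5]]·[α, β, γ]ᵀ = [-13266, -1858, -284]ᵀ.
Inverting the 3×3 Gram matrix, [α, β, γ]ᵀ = [-91453/45283, -130803/45283, 1808/6469]ᵀ.

β = -2.8886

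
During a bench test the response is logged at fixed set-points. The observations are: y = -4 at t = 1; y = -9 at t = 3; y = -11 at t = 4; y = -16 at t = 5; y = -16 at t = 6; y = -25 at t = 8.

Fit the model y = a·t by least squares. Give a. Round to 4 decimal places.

a = -2.9868

Sums needed: Σt·t = 151.
Right-hand side: Σt·y = -451.
Hence a = -451 / 151 ≈ -2.98675.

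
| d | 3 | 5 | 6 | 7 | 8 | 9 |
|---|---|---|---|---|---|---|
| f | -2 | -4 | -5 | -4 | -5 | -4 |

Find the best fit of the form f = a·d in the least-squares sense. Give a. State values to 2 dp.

Compute the Gram sums: Σd·d = 264.
And Σd·f = -160.
So MᵀM·[a]ᵀ = Mᵀf: [[264]]·[a]ᵀ = [-160]ᵀ.
a = (-160)/264 = -0.606061.

a = -0.61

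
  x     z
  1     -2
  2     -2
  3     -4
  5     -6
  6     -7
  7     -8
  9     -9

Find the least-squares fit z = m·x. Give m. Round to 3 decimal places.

m = -1.107

Setting ∂/∂m … = 0 gives: 205·m = -227.
(Σx·x = 205, Σx·z = -227.)
Hence m = -227 / 205 ≈ -1.10732.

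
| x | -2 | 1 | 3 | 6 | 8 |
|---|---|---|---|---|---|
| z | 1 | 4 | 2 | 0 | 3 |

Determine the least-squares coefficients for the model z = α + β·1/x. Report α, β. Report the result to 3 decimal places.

Forming MᵀM = [[5, 9/8]; [9/8, 809/576]] and Mᵀz = [10, 109/24]ᵀ gives MᵀM·[α, β]ᵀ = Mᵀz.
Δ = 5·(809/576) − (9/8)² = 829/144.
α = (10·(809/576) − (9/8)·(109/24))/(829/144) = 5147/3316; β = (5·(109/24) − (9/8)·10)/(829/144) = 1650/829.

α = 1.552, β = 1.990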